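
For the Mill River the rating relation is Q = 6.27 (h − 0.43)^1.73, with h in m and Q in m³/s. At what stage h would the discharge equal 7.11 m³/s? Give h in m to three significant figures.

1.51 m

h − h₀ = (Q/C)^(1/b) = (7.11/6.27)^(1/1.73) = 1.075 m
h = 0.43 + 1.075 = 1.505 m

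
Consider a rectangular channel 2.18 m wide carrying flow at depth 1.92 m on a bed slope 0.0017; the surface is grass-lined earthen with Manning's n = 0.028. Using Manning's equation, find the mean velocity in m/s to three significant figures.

1.16 m/s

A = b·y = 2.18 × 1.92 = 4.186 m²
P = b + 2y = 2.18 + 2×1.92 = 6.020 m
R = A/P = 4.186/6.020 = 0.6953 m
Q = (1/n)·A·R^(2/3)·S^(1/2) = (1/0.028) × 4.186 × 0.6953^(2/3) × 0.0017^(1/2) = 4.837 m³/s
V = Q/A = 4.837/4.186 = 1.156 m/s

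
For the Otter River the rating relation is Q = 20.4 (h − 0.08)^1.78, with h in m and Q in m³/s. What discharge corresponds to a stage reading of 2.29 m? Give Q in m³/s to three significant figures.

83.7 m³/s

Q = 20.4 × (2.29 − 0.08)^1.78 = 20.4 × 2.21^1.78 = 83.69 m³/s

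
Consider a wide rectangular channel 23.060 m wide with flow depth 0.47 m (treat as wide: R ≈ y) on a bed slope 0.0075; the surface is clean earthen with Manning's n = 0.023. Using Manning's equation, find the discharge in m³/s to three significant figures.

24.7 m³/s

A = b·y = 23.060 × 0.47 = 10.84 m²
Wide channel: R ≈ y = 0.47 m
Q = (1/n)·A·R^(2/3)·S^(1/2) = (1/0.023) × 10.84 × 0.4700^(2/3) × 0.0075^(1/2) = 24.67 m³/s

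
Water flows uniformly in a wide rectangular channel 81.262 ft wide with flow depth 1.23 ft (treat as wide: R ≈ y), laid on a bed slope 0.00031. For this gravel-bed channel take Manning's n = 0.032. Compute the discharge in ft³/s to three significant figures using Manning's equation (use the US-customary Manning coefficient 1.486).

A = b·y = 81.262 × 1.23 = 99.95 ft²
Wide channel: R ≈ y = 1.23 ft
Q = (1.486/n)·A·R^(2/3)·S^(1/2) = (1.486/0.032) × 99.95 × 1.230^(2/3) × 0.00031^(1/2) = 93.82 ft³/s

93.8 ft³/s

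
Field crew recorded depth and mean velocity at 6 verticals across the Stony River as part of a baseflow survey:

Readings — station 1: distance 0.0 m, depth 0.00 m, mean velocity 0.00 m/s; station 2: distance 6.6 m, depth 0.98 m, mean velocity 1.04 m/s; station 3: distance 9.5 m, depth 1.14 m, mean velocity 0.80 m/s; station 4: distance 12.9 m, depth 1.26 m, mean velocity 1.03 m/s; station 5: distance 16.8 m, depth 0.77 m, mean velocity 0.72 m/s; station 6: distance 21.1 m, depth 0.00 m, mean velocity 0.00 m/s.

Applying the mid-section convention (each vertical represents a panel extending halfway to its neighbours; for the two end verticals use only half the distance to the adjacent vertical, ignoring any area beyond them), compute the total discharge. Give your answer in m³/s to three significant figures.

14.7 m³/s

w_2 = (9.5 − 0.0)/2 = 4.75 m; q_2 = 1.04 × 0.98 × 4.75 = 4.841 m³/s
w_3 = (12.9 − 6.6)/2 = 3.15 m; q_3 = 0.80 × 1.14 × 3.15 = 2.873 m³/s
w_4 = (16.8 − 9.5)/2 = 3.65 m; q_4 = 1.03 × 1.26 × 3.65 = 4.737 m³/s
w_5 = (21.1 − 12.9)/2 = 4.1 m; q_5 = 0.72 × 0.77 × 4.1 = 2.273 m³/s
Stations 1, 6 contribute zero (depth or velocity is 0).
Q = Σ qᵢ = 14.72 m³/s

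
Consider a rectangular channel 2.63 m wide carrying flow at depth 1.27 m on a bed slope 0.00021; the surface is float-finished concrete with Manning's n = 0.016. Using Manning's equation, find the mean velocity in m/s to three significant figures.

0.677 m/s

A = b·y = 2.63 × 1.27 = 3.340 m²
P = b + 2y = 2.63 + 2×1.27 = 5.170 m
R = A/P = 3.340/5.170 = 0.6461 m
Q = (1/n)·A·R^(2/3)·S^(1/2) = (1/0.016) × 3.340 × 0.6461^(2/3) × 0.00021^(1/2) = 2.261 m³/s
V = Q/A = 2.261/3.340 = 0.6769 m/s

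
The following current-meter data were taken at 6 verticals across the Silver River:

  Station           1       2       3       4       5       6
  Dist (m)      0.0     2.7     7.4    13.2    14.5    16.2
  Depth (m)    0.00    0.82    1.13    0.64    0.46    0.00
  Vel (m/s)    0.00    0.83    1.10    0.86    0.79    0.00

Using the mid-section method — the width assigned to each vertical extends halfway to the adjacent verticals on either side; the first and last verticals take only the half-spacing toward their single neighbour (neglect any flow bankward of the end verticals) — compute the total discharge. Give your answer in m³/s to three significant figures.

w_2 = (7.4 − 0.0)/2 = 3.7 m; q_2 = 0.83 × 0.82 × 3.7 = 2.518 m³/s
w_3 = (13.2 − 2.7)/2 = 5.25 m; q_3 = 1.10 × 1.13 × 5.25 = 6.526 m³/s
w_4 = (14.5 − 7.4)/2 = 3.55 m; q_4 = 0.86 × 0.64 × 3.55 = 1.954 m³/s
w_5 = (16.2 − 13.2)/2 = 1.5 m; q_5 = 0.79 × 0.46 × 1.5 = 0.5451 m³/s
Stations 1, 6 contribute zero (depth or velocity is 0).
Q = Σ qᵢ = 11.54 m³/s

11.5 m³/s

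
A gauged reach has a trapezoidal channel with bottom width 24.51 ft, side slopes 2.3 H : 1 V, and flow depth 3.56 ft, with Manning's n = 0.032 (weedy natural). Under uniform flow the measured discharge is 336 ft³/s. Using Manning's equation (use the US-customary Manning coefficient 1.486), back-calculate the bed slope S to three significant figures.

0.00100

A = (b + z·y)·y = (24.51 + 2.3×3.56)×3.56 = 116.4 ft²
P = b + 2y√(1+z²) = 24.51 + 2×3.56×√(1+2.3²) = 42.37 ft
R = A/P = 116.4/42.37 = 2.748 ft
S = (Q·n / (1.486·A·R^(2/3)))² = (336×0.032 / (1.486×116.4×1.962))² = 0.001004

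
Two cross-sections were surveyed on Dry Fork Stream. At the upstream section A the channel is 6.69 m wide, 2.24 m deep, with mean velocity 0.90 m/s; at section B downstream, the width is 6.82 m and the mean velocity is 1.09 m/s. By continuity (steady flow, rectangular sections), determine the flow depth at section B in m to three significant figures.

Q = A₁V₁ = (6.69×2.24) × 0.90 = 13.49 m³/s
d₂ = Q/(b₂ V₂) = 13.49/(6.82×1.09) = 1.814 m

1.81 m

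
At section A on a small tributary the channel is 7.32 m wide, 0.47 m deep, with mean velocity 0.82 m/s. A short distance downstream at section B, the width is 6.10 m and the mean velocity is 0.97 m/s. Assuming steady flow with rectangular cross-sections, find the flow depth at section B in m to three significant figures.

Q = A₁V₁ = (7.32×0.47) × 0.82 = 2.821 m³/s
d₂ = Q/(b₂ V₂) = 2.821/(6.10×0.97) = 0.4768 m

0.477 m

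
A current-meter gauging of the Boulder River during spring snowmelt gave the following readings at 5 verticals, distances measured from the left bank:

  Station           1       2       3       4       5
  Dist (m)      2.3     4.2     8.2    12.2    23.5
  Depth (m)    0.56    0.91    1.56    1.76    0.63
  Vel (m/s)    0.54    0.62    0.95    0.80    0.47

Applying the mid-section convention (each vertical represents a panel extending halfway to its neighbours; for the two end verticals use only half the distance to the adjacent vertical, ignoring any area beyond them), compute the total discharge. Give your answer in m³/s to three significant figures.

20.3 m³/s

w_1 = (4.2 − 2.3)/2 = 0.95 m; q_1 = 0.54 × 0.56 × 0.95 = 0.2873 m³/s
w_2 = (8.2 − 2.3)/2 = 2.95 m; q_2 = 0.62 × 0.91 × 2.95 = 1.664 m³/s
w_3 = (12.2 − 4.2)/2 = 4 m; q_3 = 0.95 × 1.56 × 4 = 5.928 m³/s
w_4 = (23.5 − 8.2)/2 = 7.65 m; q_4 = 0.80 × 1.76 × 7.65 = 10.77 m³/s
w_5 = (23.5 − 12.2)/2 = 5.65 m; q_5 = 0.47 × 0.63 × 5.65 = 1.673 m³/s
Q = Σ qᵢ = 20.32 m³/s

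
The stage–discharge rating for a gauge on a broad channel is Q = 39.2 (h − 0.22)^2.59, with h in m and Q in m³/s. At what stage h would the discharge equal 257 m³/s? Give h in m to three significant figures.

2.29 m

h − h₀ = (Q/C)^(1/b) = (257/39.2)^(1/2.59) = 2.067 m
h = 0.22 + 2.067 = 2.287 m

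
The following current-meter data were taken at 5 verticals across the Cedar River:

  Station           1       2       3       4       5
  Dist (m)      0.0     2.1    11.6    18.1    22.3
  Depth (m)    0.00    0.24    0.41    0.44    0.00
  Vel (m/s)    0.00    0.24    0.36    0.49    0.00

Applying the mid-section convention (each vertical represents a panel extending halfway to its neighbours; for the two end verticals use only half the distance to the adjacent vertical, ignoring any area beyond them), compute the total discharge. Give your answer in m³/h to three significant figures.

9610 m³/h

w_2 = (11.6 − 0.0)/2 = 5.8 m; q_2 = 0.24 × 0.24 × 5.8 = 0.3341 m³/s
w_3 = (18.1 − 2.1)/2 = 8 m; q_3 = 0.36 × 0.41 × 8 = 1.181 m³/s
w_4 = (22.3 − 11.6)/2 = 5.35 m; q_4 = 0.49 × 0.44 × 5.35 = 1.153 m³/s
Stations 1, 5 contribute zero (depth or velocity is 0).
Q = Σ qᵢ = 2.668 m³/s
= 2.668 × 3600 = 9606 m³/h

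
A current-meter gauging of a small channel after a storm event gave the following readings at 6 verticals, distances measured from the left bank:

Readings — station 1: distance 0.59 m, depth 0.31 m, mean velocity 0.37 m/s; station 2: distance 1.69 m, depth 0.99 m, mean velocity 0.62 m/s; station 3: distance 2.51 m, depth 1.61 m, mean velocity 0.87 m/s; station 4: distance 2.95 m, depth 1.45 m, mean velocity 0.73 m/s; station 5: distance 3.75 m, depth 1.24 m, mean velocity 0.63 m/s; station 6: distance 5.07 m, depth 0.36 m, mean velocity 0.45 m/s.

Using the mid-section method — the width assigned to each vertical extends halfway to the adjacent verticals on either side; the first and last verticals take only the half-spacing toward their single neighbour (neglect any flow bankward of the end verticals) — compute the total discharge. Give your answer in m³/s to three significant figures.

3.13 m³/s

w_1 = (1.69 − 0.59)/2 = 0.55 m; q_1 = 0.37 × 0.31 × 0.55 = 0.06309 m³/s
w_2 = (2.51 − 0.59)/2 = 0.96 m; q_2 = 0.62 × 0.99 × 0.96 = 0.5892 m³/s
w_3 = (2.95 − 1.69)/2 = 0.63 m; q_3 = 0.87 × 1.61 × 0.63 = 0.8824 m³/s
w_4 = (3.75 − 2.51)/2 = 0.62 m; q_4 = 0.73 × 1.45 × 0.62 = 0.6563 m³/s
w_5 = (5.07 − 2.95)/2 = 1.06 m; q_5 = 0.63 × 1.24 × 1.06 = 0.8281 m³/s
w_6 = (5.07 − 3.75)/2 = 0.66 m; q_6 = 0.45 × 0.36 × 0.66 = 0.1069 m³/s
Q = Σ qᵢ = 3.126 m³/s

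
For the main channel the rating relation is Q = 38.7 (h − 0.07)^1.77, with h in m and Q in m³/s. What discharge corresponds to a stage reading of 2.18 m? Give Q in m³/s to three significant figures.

145 m³/s

Q = 38.7 × (2.18 − 0.07)^1.77 = 38.7 × 2.11^1.77 = 145.1 m³/s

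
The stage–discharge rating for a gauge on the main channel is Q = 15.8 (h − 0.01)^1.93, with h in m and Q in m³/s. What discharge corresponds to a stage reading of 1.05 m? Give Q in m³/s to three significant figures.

17.0 m³/s

Q = 15.8 × (1.05 − 0.01)^1.93 = 15.8 × 1.04^1.93 = 17.04 m³/s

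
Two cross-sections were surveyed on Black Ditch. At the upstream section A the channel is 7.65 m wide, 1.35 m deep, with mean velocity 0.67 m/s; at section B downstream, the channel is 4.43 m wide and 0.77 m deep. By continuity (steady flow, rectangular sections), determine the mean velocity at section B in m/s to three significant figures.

2.03 m/s

Q = A₁V₁ = (7.65×1.35) × 0.67 = 6.919 m³/s
A₂ = 4.43 × 0.77 = 3.411 m²
V₂ = Q/A₂ = 6.919/3.411 = 2.029 m/s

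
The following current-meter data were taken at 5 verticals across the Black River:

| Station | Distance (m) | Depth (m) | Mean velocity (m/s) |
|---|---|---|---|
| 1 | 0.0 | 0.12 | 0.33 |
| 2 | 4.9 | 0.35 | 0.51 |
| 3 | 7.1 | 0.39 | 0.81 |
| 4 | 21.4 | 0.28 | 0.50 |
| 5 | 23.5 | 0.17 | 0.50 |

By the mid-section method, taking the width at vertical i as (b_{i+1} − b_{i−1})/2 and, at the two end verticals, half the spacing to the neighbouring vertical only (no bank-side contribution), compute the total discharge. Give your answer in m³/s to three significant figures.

w_1 = (4.9 − 0.0)/2 = 2.45 m; q_1 = 0.33 × 0.12 × 2.45 = 0.09702 m³/s
w_2 = (7.1 − 0.0)/2 = 3.55 m; q_2 = 0.51 × 0.35 × 3.55 = 0.6337 m³/s
w_3 = (21.4 − 4.9)/2 = 8.25 m; q_3 = 0.81 × 0.39 × 8.25 = 2.606 m³/s
w_4 = (23.5 − 7.1)/2 = 8.2 m; q_4 = 0.50 × 0.28 × 8.2 = 1.148 m³/s
w_5 = (23.5 − 21.4)/2 = 1.05 m; q_5 = 0.50 × 0.17 × 1.05 = 0.08925 m³/s
Q = Σ qᵢ = 4.574 m³/s

4.57 m³/s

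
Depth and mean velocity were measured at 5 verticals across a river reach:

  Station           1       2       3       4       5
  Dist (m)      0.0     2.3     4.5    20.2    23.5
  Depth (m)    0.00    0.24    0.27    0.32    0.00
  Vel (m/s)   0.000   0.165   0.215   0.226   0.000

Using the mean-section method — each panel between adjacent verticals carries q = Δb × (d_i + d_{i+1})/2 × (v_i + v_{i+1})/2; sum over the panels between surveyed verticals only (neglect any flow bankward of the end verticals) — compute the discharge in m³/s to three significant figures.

Panel 1-2: Δb = 2.3 m, d̄ = (0.00+0.24)/2 = 0.12, v̄ = (0.000+0.165)/2 = 0.0825 → q = 2.3×0.12×0.0825 = 0.02277 m³/s
Panel 2-3: Δb = 2.2 m, d̄ = (0.24+0.27)/2 = 0.255, v̄ = (0.165+0.215)/2 = 0.19 → q = 2.2×0.255×0.19 = 0.1066 m³/s
Panel 3-4: Δb = 15.7 m, d̄ = (0.27+0.32)/2 = 0.295, v̄ = (0.215+0.226)/2 = 0.2205 → q = 15.7×0.295×0.2205 = 1.021 m³/s
Panel 4-5: Δb = 3.3 m, d̄ = (0.32+0.00)/2 = 0.16, v̄ = (0.226+0.000)/2 = 0.113 → q = 3.3×0.16×0.113 = 0.05966 m³/s
Q = Σ q = 1.210 m³/s

1.21 m³/s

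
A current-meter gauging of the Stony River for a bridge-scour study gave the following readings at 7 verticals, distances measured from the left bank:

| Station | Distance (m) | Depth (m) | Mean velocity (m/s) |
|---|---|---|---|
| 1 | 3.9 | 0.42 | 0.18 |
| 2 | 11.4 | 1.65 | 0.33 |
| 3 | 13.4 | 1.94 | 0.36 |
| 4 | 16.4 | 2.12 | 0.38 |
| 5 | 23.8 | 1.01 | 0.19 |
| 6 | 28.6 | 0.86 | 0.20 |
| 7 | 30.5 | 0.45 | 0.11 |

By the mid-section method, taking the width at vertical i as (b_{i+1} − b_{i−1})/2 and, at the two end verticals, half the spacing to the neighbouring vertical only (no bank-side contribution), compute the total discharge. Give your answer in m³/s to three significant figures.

w_1 = (11.4 − 3.9)/2 = 3.75 m; q_1 = 0.18 × 0.42 × 3.75 = 0.2835 m³/s
w_2 = (13.4 − 3.9)/2 = 4.75 m; q_2 = 0.33 × 1.65 × 4.75 = 2.586 m³/s
w_3 = (16.4 − 11.4)/2 = 2.5 m; q_3 = 0.36 × 1.94 × 2.5 = 1.746 m³/s
w_4 = (23.8 − 13.4)/2 = 5.2 m; q_4 = 0.38 × 2.12 × 5.2 = 4.189 m³/s
w_5 = (28.6 − 16.4)/2 = 6.1 m; q_5 = 0.19 × 1.01 × 6.1 = 1.171 m³/s
w_6 = (30.5 − 23.8)/2 = 3.35 m; q_6 = 0.20 × 0.86 × 3.35 = 0.5762 m³/s
w_7 = (30.5 − 28.6)/2 = 0.95 m; q_7 = 0.11 × 0.45 × 0.95 = 0.04703 m³/s
Q = Σ qᵢ = 10.60 m³/s

10.6 m³/s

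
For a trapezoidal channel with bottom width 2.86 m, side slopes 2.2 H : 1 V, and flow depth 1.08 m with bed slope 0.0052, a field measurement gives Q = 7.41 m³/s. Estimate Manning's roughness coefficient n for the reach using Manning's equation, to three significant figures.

0.0434

A = (b + z·y)·y = (2.86 + 2.2×1.08)×1.08 = 5.655 m²
P = b + 2y√(1+z²) = 2.86 + 2×1.08×√(1+2.2²) = 8.080 m
R = A/P = 5.655/8.080 = 0.6999 m
n = (1/Q)·A·R^(2/3)·S^(1/2) = (1/7.41) × 5.655 × 0.7883 × 0.07211 = 0.04338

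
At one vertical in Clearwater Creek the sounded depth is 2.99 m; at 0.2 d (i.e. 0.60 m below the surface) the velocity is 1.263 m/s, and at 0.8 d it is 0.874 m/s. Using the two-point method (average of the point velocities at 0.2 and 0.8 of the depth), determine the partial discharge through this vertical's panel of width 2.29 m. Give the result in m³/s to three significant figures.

v̄ = (1.263 + 0.874) / 2 = 1.069 m/s
q = v̄ × d × w = 1.069 × 2.99 × 2.29 = 7.316 m³/s

7.32 m³/s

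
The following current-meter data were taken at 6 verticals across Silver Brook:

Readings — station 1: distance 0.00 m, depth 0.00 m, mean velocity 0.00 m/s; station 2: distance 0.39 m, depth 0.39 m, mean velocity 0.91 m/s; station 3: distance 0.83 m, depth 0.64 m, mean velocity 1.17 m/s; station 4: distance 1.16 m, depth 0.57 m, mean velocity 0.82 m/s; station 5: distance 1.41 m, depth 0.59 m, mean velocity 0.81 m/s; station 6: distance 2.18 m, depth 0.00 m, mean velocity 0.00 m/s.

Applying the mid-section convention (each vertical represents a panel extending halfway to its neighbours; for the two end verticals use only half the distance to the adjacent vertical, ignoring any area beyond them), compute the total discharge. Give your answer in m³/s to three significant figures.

0.815 m³/s

w_2 = (0.83 − 0.00)/2 = 0.415 m; q_2 = 0.91 × 0.39 × 0.415 = 0.1473 m³/s
w_3 = (1.16 − 0.39)/2 = 0.385 m; q_3 = 1.17 × 0.64 × 0.385 = 0.2883 m³/s
w_4 = (1.41 − 0.83)/2 = 0.29 m; q_4 = 0.82 × 0.57 × 0.29 = 0.1355 m³/s
w_5 = (2.18 − 1.16)/2 = 0.51 m; q_5 = 0.81 × 0.59 × 0.51 = 0.2437 m³/s
Stations 1, 6 contribute zero (depth or velocity is 0).
Q = Σ qᵢ = 0.8148 m³/s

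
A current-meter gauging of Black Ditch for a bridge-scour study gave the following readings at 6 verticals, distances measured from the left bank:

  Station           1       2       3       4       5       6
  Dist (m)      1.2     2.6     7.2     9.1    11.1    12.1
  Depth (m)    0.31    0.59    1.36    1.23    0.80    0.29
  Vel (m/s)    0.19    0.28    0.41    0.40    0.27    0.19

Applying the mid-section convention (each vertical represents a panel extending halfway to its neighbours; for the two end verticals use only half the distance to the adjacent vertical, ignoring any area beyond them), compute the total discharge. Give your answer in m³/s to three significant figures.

w_1 = (2.6 − 1.2)/2 = 0.7 m; q_1 = 0.19 × 0.31 × 0.7 = 0.04123 m³/s
w_2 = (7.2 − 1.2)/2 = 3 m; q_2 = 0.28 × 0.59 × 3 = 0.4956 m³/s
w_3 = (9.1 − 2.6)/2 = 3.25 m; q_3 = 0.41 × 1.36 × 3.25 = 1.812 m³/s
w_4 = (11.1 − 7.2)/2 = 1.95 m; q_4 = 0.40 × 1.23 × 1.95 = 0.9594 m³/s
w_5 = (12.1 − 9.1)/2 = 1.5 m; q_5 = 0.27 × 0.80 × 1.5 = 0.3240 m³/s
w_6 = (12.1 − 11.1)/2 = 0.5 m; q_6 = 0.19 × 0.29 × 0.5 = 0.02755 m³/s
Q = Σ qᵢ = 3.660 m³/s

3.66 m³/s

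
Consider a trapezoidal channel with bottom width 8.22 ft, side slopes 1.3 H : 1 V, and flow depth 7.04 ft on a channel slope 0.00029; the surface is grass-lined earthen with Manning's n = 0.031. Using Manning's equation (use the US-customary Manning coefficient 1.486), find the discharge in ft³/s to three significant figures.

248 ft³/s

A = (b + z·y)·y = (8.22 + 1.3×7.04)×7.04 = 122.3 ft²
P = b + 2y√(1+z²) = 8.22 + 2×7.04×√(1+1.3²) = 31.31 ft
R = A/P = 122.3/31.31 = 3.906 ft
Q = (1.486/n)·A·R^(2/3)·S^(1/2) = (1.486/0.031) × 122.3 × 3.906^(2/3) × 0.00029^(1/2) = 247.6 ft³/s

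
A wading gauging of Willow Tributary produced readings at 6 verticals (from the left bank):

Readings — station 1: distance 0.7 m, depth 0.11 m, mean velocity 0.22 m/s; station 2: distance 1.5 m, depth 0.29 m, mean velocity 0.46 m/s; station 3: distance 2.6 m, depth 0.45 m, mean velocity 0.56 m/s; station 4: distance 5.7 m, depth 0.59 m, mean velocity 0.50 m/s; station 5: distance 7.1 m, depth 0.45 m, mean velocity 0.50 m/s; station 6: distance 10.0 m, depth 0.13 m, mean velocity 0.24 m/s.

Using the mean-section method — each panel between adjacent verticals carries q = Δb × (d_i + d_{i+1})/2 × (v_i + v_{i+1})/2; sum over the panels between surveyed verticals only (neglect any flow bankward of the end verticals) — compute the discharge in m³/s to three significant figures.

Panel 1-2: Δb = 0.8 m, d̄ = (0.11+0.29)/2 = 0.2, v̄ = (0.22+0.46)/2 = 0.34 → q = 0.8×0.2×0.34 = 0.05440 m³/s
Panel 2-3: Δb = 1.1 m, d̄ = (0.29+0.45)/2 = 0.37, v̄ = (0.46+0.56)/2 = 0.51 → q = 1.1×0.37×0.51 = 0.2076 m³/s
Panel 3-4: Δb = 3.1 m, d̄ = (0.45+0.59)/2 = 0.52, v̄ = (0.56+0.50)/2 = 0.53 → q = 3.1×0.52×0.53 = 0.8544 m³/s
Panel 4-5: Δb = 1.4 m, d̄ = (0.59+0.45)/2 = 0.52, v̄ = (0.50+0.50)/2 = 0.5 → q = 1.4×0.52×0.5 = 0.3640 m³/s
Panel 5-6: Δb = 2.9 m, d̄ = (0.45+0.13)/2 = 0.29, v̄ = (0.50+0.24)/2 = 0.37 → q = 2.9×0.29×0.37 = 0.3112 m³/s
Q = Σ q = 1.792 m³/s

1.79 m³/s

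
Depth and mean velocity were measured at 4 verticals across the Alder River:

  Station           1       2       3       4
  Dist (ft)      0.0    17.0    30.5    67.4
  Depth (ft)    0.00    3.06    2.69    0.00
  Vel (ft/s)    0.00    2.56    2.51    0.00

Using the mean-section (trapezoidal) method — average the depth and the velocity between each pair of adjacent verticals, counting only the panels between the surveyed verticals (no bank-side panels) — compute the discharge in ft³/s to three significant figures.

Panel 1-2: Δb = 17 ft, d̄ = (0.00+3.06)/2 = 1.53, v̄ = (0.00+2.56)/2 = 1.28 → q = 17×1.53×1.28 = 33.29 ft³/s
Panel 2-3: Δb = 13.5 ft, d̄ = (3.06+2.69)/2 = 2.875, v̄ = (2.56+2.51)/2 = 2.535 → q = 13.5×2.875×2.535 = 98.39 ft³/s
Panel 3-4: Δb = 36.9 ft, d̄ = (2.69+0.00)/2 = 1.345, v̄ = (2.51+0.00)/2 = 1.255 → q = 36.9×1.345×1.255 = 62.29 ft³/s
Q = Σ q = 194.0 ft³/s

194 ft³/s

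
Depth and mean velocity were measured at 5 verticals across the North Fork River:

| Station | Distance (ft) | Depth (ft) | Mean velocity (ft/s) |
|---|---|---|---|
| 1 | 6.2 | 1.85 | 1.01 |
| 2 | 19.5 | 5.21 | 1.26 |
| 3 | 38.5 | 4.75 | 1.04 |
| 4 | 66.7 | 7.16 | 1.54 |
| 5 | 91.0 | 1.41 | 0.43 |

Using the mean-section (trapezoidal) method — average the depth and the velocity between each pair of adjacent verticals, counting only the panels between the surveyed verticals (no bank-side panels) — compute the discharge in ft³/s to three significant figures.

481 ft³/s

Panel 1-2: Δb = 13.3 ft, d̄ = (1.85+5.21)/2 = 3.53, v̄ = (1.01+1.26)/2 = 1.135 → q = 13.3×3.53×1.135 = 53.29 ft³/s
Panel 2-3: Δb = 19 ft, d̄ = (5.21+4.75)/2 = 4.98, v̄ = (1.26+1.04)/2 = 1.15 → q = 19×4.98×1.15 = 108.8 ft³/s
Panel 3-4: Δb = 28.2 ft, d̄ = (4.75+7.16)/2 = 5.955, v̄ = (1.04+1.54)/2 = 1.29 → q = 28.2×5.955×1.29 = 216.6 ft³/s
Panel 4-5: Δb = 24.3 ft, d̄ = (7.16+1.41)/2 = 4.285, v̄ = (1.54+0.43)/2 = 0.985 → q = 24.3×4.285×0.985 = 102.6 ft³/s
Q = Σ q = 481.3 ft³/s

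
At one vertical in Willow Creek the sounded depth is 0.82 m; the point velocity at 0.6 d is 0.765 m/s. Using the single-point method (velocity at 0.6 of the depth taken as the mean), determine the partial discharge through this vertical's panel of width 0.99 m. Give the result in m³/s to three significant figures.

v̄ = v₀.₆ = 0.765 m/s
q = v̄ × d × w = 0.7650 × 0.82 × 0.99 = 0.6210 m³/s

0.621 m³/s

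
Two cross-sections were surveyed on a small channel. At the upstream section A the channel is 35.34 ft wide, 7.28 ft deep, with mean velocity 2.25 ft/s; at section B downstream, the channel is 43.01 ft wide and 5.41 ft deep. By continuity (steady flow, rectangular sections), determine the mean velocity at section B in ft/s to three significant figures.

2.49 ft/s

Q = A₁V₁ = (35.34×7.28) × 2.25 = 578.9 ft³/s
A₂ = 43.01 × 5.41 = 232.7 ft²
V₂ = Q/A₂ = 578.9/232.7 = 2.488 ft/s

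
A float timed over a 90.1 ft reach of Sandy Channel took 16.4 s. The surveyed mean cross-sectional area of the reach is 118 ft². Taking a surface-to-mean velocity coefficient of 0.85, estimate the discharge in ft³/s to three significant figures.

551 ft³/s

v_surface = L / t̄ = 90.1 / 16.4 = 5.494 ft/s
v_mean = 0.85 × 5.494 = 4.670 ft/s
Q = A × v_mean = 118 × 4.670 = 551.0 ft³/s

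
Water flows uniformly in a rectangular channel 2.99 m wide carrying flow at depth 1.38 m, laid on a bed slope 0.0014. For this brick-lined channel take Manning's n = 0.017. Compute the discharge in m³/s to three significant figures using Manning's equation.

7.28 m³/s

A = b·y = 2.99 × 1.38 = 4.126 m²
P = b + 2y = 2.99 + 2×1.38 = 5.750 m
R = A/P = 4.126/5.750 = 0.7176 m
Q = (1/n)·A·R^(2/3)·S^(1/2) = (1/0.017) × 4.126 × 0.7176^(2/3) × 0.0014^(1/2) = 7.279 m³/s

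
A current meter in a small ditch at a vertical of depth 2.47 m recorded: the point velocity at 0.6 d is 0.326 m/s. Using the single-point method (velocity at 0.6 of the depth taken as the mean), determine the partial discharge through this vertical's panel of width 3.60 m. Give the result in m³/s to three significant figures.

v̄ = v₀.₆ = 0.326 m/s
q = v̄ × d × w = 0.3260 × 2.47 × 3.60 = 2.899 m³/s

2.90 m³/s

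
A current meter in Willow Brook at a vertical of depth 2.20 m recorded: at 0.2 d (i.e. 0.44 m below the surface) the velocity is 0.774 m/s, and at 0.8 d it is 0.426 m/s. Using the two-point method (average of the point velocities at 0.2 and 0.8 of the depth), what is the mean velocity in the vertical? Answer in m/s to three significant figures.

v̄ = (0.774 + 0.426) / 2 = 0.6000 m/s

0.600 m/s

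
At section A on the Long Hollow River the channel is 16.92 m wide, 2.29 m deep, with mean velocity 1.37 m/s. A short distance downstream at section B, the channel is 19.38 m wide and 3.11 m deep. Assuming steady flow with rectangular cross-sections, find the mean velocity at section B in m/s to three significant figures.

0.881 m/s

Q = A₁V₁ = (16.92×2.29) × 1.37 = 53.08 m³/s
A₂ = 19.38 × 3.11 = 60.27 m²
V₂ = Q/A₂ = 53.08/60.27 = 0.8807 m/s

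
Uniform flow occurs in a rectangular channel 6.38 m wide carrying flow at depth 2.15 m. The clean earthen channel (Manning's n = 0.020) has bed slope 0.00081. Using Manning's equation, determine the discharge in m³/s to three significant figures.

A = b·y = 6.38 × 2.15 = 13.72 m²
P = b + 2y = 6.38 + 2×2.15 = 10.68 m
R = A/P = 13.72/10.68 = 1.284 m
Q = (1/n)·A·R^(2/3)·S^(1/2) = (1/0.020) × 13.72 × 1.284^(2/3) × 0.00081^(1/2) = 23.06 m³/s

23.1 m³/s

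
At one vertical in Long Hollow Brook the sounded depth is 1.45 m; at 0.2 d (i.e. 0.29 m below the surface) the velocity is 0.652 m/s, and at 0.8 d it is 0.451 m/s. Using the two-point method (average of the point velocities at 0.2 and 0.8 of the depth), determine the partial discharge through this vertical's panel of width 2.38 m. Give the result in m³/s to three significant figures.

1.90 m³/s

v̄ = (0.652 + 0.451) / 2 = 0.5515 m/s
q = v̄ × d × w = 0.5515 × 1.45 × 2.38 = 1.903 m³/s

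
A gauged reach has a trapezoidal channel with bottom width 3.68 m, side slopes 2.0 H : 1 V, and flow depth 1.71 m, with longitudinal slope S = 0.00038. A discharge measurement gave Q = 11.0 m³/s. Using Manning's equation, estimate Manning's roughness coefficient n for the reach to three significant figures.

A = (b + z·y)·y = (3.68 + 2.0×1.71)×1.71 = 12.14 m²
P = b + 2y√(1+z²) = 3.68 + 2×1.71×√(1+2.0²) = 11.33 m
R = A/P = 12.14/11.33 = 1.072 m
n = (1/Q)·A·R^(2/3)·S^(1/2) = (1/11.0) × 12.14 × 1.047 × 0.01949 = 0.02253

0.0225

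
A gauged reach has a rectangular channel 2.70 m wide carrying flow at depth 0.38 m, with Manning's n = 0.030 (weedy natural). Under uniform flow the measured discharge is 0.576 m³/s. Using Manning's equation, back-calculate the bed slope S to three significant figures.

A = b·y = 2.70 × 0.38 = 1.026 m²
P = b + 2y = 2.70 + 2×0.38 = 3.460 m
R = A/P = 1.026/3.460 = 0.2965 m
S = (Q·n / (1·A·R^(2/3)))² = (0.576×0.030 / (1×1.026×0.4447))² = 0.001434

0.00143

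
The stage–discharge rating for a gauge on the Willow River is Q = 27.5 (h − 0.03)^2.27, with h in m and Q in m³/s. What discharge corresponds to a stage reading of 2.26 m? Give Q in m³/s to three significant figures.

Q = 27.5 × (2.26 − 0.03)^2.27 = 27.5 × 2.23^2.27 = 169.8 m³/s

170 m³/s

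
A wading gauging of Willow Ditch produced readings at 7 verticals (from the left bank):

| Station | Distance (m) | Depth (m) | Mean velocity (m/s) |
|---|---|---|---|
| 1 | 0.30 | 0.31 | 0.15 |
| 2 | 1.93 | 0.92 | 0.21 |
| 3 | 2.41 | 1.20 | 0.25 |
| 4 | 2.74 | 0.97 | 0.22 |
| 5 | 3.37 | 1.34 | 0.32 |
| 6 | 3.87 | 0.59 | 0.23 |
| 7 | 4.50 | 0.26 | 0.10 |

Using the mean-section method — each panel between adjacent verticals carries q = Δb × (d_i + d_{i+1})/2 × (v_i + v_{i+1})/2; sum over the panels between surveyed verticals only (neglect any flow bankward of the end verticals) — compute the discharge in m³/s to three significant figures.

0.755 m³/s

Panel 1-2: Δb = 1.63 m, d̄ = (0.31+0.92)/2 = 0.615, v̄ = (0.15+0.21)/2 = 0.18 → q = 1.63×0.615×0.18 = 0.1804 m³/s
Panel 2-3: Δb = 0.48 m, d̄ = (0.92+1.20)/2 = 1.06, v̄ = (0.21+0.25)/2 = 0.23 → q = 0.48×1.06×0.23 = 0.1170 m³/s
Panel 3-4: Δb = 0.33 m, d̄ = (1.20+0.97)/2 = 1.085, v̄ = (0.25+0.22)/2 = 0.235 → q = 0.33×1.085×0.235 = 0.08414 m³/s
Panel 4-5: Δb = 0.63 m, d̄ = (0.97+1.34)/2 = 1.155, v̄ = (0.22+0.32)/2 = 0.27 → q = 0.63×1.155×0.27 = 0.1965 m³/s
Panel 5-6: Δb = 0.5 m, d̄ = (1.34+0.59)/2 = 0.965, v̄ = (0.32+0.23)/2 = 0.275 → q = 0.5×0.965×0.275 = 0.1327 m³/s
Panel 6-7: Δb = 0.63 m, d̄ = (0.59+0.26)/2 = 0.425, v̄ = (0.23+0.10)/2 = 0.165 → q = 0.63×0.425×0.165 = 0.04418 m³/s
Q = Σ q = 0.7549 m³/s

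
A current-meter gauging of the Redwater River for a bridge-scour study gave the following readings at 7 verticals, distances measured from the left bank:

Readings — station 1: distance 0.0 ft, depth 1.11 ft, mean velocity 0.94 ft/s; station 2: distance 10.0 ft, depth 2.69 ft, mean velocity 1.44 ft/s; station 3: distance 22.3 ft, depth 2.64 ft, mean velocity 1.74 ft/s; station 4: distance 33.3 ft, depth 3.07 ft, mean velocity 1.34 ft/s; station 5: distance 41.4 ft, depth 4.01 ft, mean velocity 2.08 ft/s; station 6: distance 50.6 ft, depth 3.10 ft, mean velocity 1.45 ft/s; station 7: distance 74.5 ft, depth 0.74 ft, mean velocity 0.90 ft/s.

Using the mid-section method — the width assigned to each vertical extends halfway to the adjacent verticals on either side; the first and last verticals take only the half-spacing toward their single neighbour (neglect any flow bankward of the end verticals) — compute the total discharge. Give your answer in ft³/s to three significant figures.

w_1 = (10.0 − 0.0)/2 = 5 ft; q_1 = 0.94 × 1.11 × 5 = 5.217 ft³/s
w_2 = (22.3 − 0.0)/2 = 11.15 ft; q_2 = 1.44 × 2.69 × 11.15 = 43.19 ft³/s
w_3 = (33.3 − 10.0)/2 = 11.65 ft; q_3 = 1.74 × 2.64 × 11.65 = 53.52 ft³/s
w_4 = (41.4 − 22.3)/2 = 9.55 ft; q_4 = 1.34 × 3.07 × 9.55 = 39.29 ft³/s
w_5 = (50.6 − 33.3)/2 = 8.65 ft; q_5 = 2.08 × 4.01 × 8.65 = 72.15 ft³/s
w_6 = (74.5 − 41.4)/2 = 16.55 ft; q_6 = 1.45 × 3.10 × 16.55 = 74.39 ft³/s
w_7 = (74.5 − 50.6)/2 = 11.95 ft; q_7 = 0.90 × 0.74 × 11.95 = 7.959 ft³/s
Q = Σ qᵢ = 295.7 ft³/s

296 ft³/s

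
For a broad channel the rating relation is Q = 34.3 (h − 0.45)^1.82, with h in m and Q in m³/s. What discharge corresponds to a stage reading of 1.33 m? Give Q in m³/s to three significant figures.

Q = 34.3 × (1.33 − 0.45)^1.82 = 34.3 × 0.88^1.82 = 27.18 m³/s

27.2 m³/s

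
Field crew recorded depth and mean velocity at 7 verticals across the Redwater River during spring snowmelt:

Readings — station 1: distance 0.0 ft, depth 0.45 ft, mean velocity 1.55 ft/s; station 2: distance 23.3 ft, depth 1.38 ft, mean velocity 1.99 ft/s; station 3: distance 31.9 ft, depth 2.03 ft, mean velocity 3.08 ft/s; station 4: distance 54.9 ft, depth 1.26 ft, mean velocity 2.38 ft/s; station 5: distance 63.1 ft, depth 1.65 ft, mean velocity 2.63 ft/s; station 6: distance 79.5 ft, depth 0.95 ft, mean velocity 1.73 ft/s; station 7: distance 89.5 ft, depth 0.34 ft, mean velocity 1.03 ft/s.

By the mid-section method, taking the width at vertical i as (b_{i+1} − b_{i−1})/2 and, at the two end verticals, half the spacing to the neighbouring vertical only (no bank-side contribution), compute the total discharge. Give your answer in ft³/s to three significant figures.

274 ft³/s

w_1 = (23.3 − 0.0)/2 = 11.65 ft; q_1 = 1.55 × 0.45 × 11.65 = 8.126 ft³/s
w_2 = (31.9 − 0.0)/2 = 15.95 ft; q_2 = 1.99 × 1.38 × 15.95 = 43.80 ft³/s
w_3 = (54.9 − 23.3)/2 = 15.8 ft; q_3 = 3.08 × 2.03 × 15.8 = 98.79 ft³/s
w_4 = (63.1 − 31.9)/2 = 15.6 ft; q_4 = 2.38 × 1.26 × 15.6 = 46.78 ft³/s
w_5 = (79.5 − 54.9)/2 = 12.3 ft; q_5 = 2.63 × 1.65 × 12.3 = 53.38 ft³/s
w_6 = (89.5 − 63.1)/2 = 13.2 ft; q_6 = 1.73 × 0.95 × 13.2 = 21.69 ft³/s
w_7 = (89.5 − 79.5)/2 = 5 ft; q_7 = 1.03 × 0.34 × 5 = 1.751 ft³/s
Q = Σ qᵢ = 274.3 ft³/s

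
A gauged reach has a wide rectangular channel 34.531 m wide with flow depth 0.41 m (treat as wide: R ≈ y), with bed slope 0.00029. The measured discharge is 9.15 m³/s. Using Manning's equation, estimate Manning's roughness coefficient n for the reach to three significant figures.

A = b·y = 34.531 × 0.41 = 14.16 m²
Wide channel: R ≈ y = 0.41 m
n = (1/Q)·A·R^(2/3)·S^(1/2) = (1/9.15) × 14.16 × 0.5519 × 0.01703 = 0.01454

0.0145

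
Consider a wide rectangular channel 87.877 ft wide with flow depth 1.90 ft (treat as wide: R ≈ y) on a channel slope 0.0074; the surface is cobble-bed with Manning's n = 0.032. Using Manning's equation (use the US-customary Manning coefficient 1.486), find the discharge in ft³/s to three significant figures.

1020 ft³/s

A = b·y = 87.877 × 1.90 = 167.0 ft²
Wide channel: R ≈ y = 1.90 ft
Q = (1.486/n)·A·R^(2/3)·S^(1/2) = (1.486/0.032) × 167.0 × 1.900^(2/3) × 0.0074^(1/2) = 1023 ft³/s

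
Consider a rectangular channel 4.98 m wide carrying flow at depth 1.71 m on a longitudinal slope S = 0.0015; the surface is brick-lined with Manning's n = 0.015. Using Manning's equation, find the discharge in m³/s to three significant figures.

A = b·y = 4.98 × 1.71 = 8.516 m²
P = b + 2y = 4.98 + 2×1.71 = 8.400 m
R = A/P = 8.516/8.400 = 1.014 m
Q = (1/n)·A·R^(2/3)·S^(1/2) = (1/0.015) × 8.516 × 1.014^(2/3) × 0.0015^(1/2) = 22.19 m³/s

22.2 m³/s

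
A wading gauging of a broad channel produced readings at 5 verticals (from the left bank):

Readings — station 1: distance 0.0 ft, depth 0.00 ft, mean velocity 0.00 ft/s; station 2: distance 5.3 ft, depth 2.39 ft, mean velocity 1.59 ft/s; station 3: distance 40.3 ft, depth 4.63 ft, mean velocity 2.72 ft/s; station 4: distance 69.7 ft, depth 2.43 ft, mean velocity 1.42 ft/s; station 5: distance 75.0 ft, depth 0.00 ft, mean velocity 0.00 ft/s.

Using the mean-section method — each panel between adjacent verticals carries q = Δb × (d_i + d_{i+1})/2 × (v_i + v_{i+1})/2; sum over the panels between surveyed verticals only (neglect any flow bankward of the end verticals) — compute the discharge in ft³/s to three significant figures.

489 ft³/s

Panel 1-2: Δb = 5.3 ft, d̄ = (0.00+2.39)/2 = 1.195, v̄ = (0.00+1.59)/2 = 0.795 → q = 5.3×1.195×0.795 = 5.035 ft³/s
Panel 2-3: Δb = 35 ft, d̄ = (2.39+4.63)/2 = 3.51, v̄ = (1.59+2.72)/2 = 2.155 → q = 35×3.51×2.155 = 264.7 ft³/s
Panel 3-4: Δb = 29.4 ft, d̄ = (4.63+2.43)/2 = 3.53, v̄ = (2.72+1.42)/2 = 2.07 → q = 29.4×3.53×2.07 = 214.8 ft³/s
Panel 4-5: Δb = 5.3 ft, d̄ = (2.43+0.00)/2 = 1.215, v̄ = (1.42+0.00)/2 = 0.71 → q = 5.3×1.215×0.71 = 4.572 ft³/s
Q = Σ q = 489.2 ft³/s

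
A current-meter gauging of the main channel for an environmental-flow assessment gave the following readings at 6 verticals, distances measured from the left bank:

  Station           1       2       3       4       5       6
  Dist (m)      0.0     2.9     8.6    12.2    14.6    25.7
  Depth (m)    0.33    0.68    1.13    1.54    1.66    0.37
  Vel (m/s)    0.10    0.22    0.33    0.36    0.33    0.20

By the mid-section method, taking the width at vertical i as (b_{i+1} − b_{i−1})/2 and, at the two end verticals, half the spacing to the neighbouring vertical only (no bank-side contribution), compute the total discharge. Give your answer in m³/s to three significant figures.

w_1 = (2.9 − 0.0)/2 = 1.45 m; q_1 = 0.10 × 0.33 × 1.45 = 0.04785 m³/s
w_2 = (8.6 − 0.0)/2 = 4.3 m; q_2 = 0.22 × 0.68 × 4.3 = 0.6433 m³/s
w_3 = (12.2 − 2.9)/2 = 4.65 m; q_3 = 0.33 × 1.13 × 4.65 = 1.734 m³/s
w_4 = (14.6 − 8.6)/2 = 3 m; q_4 = 0.36 × 1.54 × 3 = 1.663 m³/s
w_5 = (25.7 − 12.2)/2 = 6.75 m; q_5 = 0.33 × 1.66 × 6.75 = 3.698 m³/s
w_6 = (25.7 − 14.6)/2 = 5.55 m; q_6 = 0.20 × 0.37 × 5.55 = 0.4107 m³/s
Q = Σ qᵢ = 8.197 m³/s

8.20 m³/s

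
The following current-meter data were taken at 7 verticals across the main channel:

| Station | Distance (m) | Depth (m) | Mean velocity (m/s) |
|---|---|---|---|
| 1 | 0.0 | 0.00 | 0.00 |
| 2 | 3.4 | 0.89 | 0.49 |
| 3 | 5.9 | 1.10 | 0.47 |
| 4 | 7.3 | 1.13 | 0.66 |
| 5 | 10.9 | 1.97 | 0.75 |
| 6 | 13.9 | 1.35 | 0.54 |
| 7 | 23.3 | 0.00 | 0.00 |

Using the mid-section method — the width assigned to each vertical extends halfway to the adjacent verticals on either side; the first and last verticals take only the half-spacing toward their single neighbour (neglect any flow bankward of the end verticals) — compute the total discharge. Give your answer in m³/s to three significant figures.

w_2 = (5.9 − 0.0)/2 = 2.95 m; q_2 = 0.49 × 0.89 × 2.95 = 1.286 m³/s
w_3 = (7.3 − 3.4)/2 = 1.95 m; q_3 = 0.47 × 1.10 × 1.95 = 1.008 m³/s
w_4 = (10.9 − 5.9)/2 = 2.5 m; q_4 = 0.66 × 1.13 × 2.5 = 1.865 m³/s
w_5 = (13.9 − 7.3)/2 = 3.3 m; q_5 = 0.75 × 1.97 × 3.3 = 4.876 m³/s
w_6 = (23.3 − 10.9)/2 = 6.2 m; q_6 = 0.54 × 1.35 × 6.2 = 4.520 m³/s
Stations 1, 7 contribute zero (depth or velocity is 0).
Q = Σ qᵢ = 13.55 m³/s

13.6 m³/s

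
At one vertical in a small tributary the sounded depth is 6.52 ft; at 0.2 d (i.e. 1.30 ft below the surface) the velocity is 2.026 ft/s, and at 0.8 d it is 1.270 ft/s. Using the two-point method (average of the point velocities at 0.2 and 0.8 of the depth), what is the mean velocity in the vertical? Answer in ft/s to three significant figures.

1.65 ft/s

v̄ = (2.026 + 1.270) / 2 = 1.648 ft/s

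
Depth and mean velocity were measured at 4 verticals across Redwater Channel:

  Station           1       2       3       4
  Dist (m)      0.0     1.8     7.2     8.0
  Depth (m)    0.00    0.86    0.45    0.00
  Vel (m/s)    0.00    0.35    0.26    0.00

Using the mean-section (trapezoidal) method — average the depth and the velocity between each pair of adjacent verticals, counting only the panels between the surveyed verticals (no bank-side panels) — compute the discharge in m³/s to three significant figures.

1.24 m³/s

Panel 1-2: Δb = 1.8 m, d̄ = (0.00+0.86)/2 = 0.43, v̄ = (0.00+0.35)/2 = 0.175 → q = 1.8×0.43×0.175 = 0.1355 m³/s
Panel 2-3: Δb = 5.4 m, d̄ = (0.86+0.45)/2 = 0.655, v̄ = (0.35+0.26)/2 = 0.305 → q = 5.4×0.655×0.305 = 1.079 m³/s
Panel 3-4: Δb = 0.8 m, d̄ = (0.45+0.00)/2 = 0.225, v̄ = (0.26+0.00)/2 = 0.13 → q = 0.8×0.225×0.13 = 0.02340 m³/s
Q = Σ q = 1.238 m³/s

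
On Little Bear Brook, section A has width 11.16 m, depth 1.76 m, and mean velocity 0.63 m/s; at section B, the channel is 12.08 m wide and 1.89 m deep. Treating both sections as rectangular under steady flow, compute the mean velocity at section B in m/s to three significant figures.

0.542 m/s

Q = A₁V₁ = (11.16×1.76) × 0.63 = 12.37 m³/s
A₂ = 12.08 × 1.89 = 22.83 m²
V₂ = Q/A₂ = 12.37/22.83 = 0.5420 m/s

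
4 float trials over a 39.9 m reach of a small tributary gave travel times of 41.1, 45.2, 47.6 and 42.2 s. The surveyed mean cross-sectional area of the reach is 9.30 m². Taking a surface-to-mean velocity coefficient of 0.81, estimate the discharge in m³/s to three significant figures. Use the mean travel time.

t̄ = (41.1 + 45.2 + 47.6 + 42.2) / 4 = 44.025 s
v_surface = L / t̄ = 39.9 / 44.025 = 0.9063 m/s
v_mean = 0.81 × 0.9063 = 0.7341 m/s
Q = A × v_mean = 9.30 × 0.7341 = 6.827 m³/s

6.83 m³/s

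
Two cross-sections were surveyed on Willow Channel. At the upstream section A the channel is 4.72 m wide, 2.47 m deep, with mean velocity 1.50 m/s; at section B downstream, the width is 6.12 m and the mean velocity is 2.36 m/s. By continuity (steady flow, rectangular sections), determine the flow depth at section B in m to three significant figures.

Q = A₁V₁ = (4.72×2.47) × 1.50 = 17.49 m³/s
d₂ = Q/(b₂ V₂) = 17.49/(6.12×2.36) = 1.211 m

1.21 m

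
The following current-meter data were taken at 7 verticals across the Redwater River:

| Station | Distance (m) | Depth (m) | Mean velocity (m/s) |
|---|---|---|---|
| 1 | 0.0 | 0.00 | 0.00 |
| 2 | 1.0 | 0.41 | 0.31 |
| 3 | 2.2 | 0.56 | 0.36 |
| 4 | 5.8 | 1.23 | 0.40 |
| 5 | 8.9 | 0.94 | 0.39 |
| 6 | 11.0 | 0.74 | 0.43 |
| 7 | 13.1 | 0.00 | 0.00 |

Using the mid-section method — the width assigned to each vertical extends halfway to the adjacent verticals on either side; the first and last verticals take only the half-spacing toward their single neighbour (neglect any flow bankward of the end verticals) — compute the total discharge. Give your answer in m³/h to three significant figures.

w_2 = (2.2 − 0.0)/2 = 1.1 m; q_2 = 0.31 × 0.41 × 1.1 = 0.1398 m³/s
w_3 = (5.8 − 1.0)/2 = 2.4 m; q_3 = 0.36 × 0.56 × 2.4 = 0.4838 m³/s
w_4 = (8.9 − 2.2)/2 = 3.35 m; q_4 = 0.40 × 1.23 × 3.35 = 1.648 m³/s
w_5 = (11.0 − 5.8)/2 = 2.6 m; q_5 = 0.39 × 0.94 × 2.6 = 0.9532 m³/s
w_6 = (13.1 − 8.9)/2 = 2.1 m; q_6 = 0.43 × 0.74 × 2.1 = 0.6682 m³/s
Stations 1, 7 contribute zero (depth or velocity is 0).
Q = Σ qᵢ = 3.893 m³/s
= 3.893 × 3600 = 14020 m³/h

14000 m³/h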